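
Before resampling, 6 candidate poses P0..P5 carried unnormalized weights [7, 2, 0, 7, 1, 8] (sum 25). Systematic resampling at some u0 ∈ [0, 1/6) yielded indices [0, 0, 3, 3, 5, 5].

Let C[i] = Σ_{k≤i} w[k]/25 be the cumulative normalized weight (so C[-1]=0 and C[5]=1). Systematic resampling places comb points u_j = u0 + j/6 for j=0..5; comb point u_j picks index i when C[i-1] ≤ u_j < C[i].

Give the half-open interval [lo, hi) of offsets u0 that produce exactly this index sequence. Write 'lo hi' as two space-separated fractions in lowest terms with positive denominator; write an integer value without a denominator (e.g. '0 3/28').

C = [7/25, 9/25, 9/25, 16/25, 17/25, 1]
j=0 picked index 0: u0 ∈ [0, 7/25)
j=1 picked index 0: u0 ∈ [-1/6, 17/150)
j=2 picked index 3: u0 ∈ [2/75, 23/75)
j=3 picked index 3: u0 ∈ [-7/50, 7/50)
j=4 picked index 5: u0 ∈ [1/75, 1/3)
j=5 picked index 5: u0 ∈ [-23/150, 1/6)
intersection: [2/75, 17/150)

2/75 17/150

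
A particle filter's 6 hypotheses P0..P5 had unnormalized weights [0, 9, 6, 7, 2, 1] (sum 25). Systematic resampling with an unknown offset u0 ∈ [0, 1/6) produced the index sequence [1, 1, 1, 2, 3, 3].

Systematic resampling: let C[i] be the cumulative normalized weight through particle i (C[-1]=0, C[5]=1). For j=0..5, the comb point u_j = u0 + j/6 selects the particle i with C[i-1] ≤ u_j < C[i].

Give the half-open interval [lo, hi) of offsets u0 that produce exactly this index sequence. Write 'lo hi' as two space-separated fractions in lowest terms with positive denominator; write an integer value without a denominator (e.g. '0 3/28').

C = [0, 9/25, 3/5, 22/25, 24/25, 1]
j=0 picked index 1: u0 ∈ [0, 9/25)
j=1 picked index 1: u0 ∈ [-1/6, 29/150)
j=2 picked index 1: u0 ∈ [-1/3, 2/75)
j=3 picked index 2: u0 ∈ [-7/50, 1/10)
j=4 picked index 3: u0 ∈ [-1/15, 16/75)
j=5 picked index 3: u0 ∈ [-7/30, 7/150)
intersection: [0, 2/75)

0 2/75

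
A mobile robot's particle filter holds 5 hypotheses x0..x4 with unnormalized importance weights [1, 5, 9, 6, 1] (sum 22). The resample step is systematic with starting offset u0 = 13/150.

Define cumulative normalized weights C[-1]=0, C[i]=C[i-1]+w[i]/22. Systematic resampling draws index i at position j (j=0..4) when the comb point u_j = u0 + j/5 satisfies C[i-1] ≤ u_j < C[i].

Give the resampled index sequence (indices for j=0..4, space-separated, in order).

C = [1/22, 3/11, 15/22, 21/22, 1]
j=0: u_0=13/150 ∈ [1/22, 3/11) → index 1
j=1: u_1=43/150 ∈ [3/11, 15/22) → index 2
j=2: u_2=73/150 ∈ [3/11, 15/22) → index 2
j=3: u_3=103/150 ∈ [15/22, 21/22) → index 3
j=4: u_4=133/150 ∈ [15/22, 21/22) → index 3

1 2 2 3 3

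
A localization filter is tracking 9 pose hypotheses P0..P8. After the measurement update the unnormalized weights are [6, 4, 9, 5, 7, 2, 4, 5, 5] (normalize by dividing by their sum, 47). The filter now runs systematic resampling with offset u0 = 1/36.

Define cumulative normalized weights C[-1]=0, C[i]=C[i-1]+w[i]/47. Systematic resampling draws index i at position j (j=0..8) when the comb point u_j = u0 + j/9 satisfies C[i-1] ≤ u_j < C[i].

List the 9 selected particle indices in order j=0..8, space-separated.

0 1 2 2 3 4 5 7 8

C = [6/47, 10/47, 19/47, 24/47, 31/47, 33/47, 37/47, 42/47, 1]
j=0: u_0=1/36 ∈ [0, 6/47) → index 0
j=1: u_1=5/36 ∈ [6/47, 10/47) → index 1
j=2: u_2=1/4 ∈ [10/47, 19/47) → index 2
j=3: u_3=13/36 ∈ [10/47, 19/47) → index 2
j=4: u_4=17/36 ∈ [19/47, 24/47) → index 3
j=5: u_5=7/12 ∈ [24/47, 31/47) → index 4
j=6: u_6=25/36 ∈ [31/47, 33/47) → index 5
j=7: u_7=29/36 ∈ [37/47, 42/47) → index 7
j=8: u_8=11/12 ∈ [42/47, 1) → index 8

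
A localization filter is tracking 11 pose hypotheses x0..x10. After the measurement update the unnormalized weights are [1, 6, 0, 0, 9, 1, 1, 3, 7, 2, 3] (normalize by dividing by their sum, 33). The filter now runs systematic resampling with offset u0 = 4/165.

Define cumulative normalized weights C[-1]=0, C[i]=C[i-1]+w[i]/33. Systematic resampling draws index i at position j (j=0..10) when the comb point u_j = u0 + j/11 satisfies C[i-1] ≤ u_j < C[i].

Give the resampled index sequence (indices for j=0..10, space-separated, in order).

C = [1/33, 7/33, 7/33, 7/33, 16/33, 17/33, 6/11, 7/11, 28/33, 10/11, 1]
j=0: u_0=4/165 ∈ [0, 1/33) → index 0
j=1: u_1=19/165 ∈ [1/33, 7/33) → index 1
j=2: u_2=34/165 ∈ [1/33, 7/33) → index 1
j=3: u_3=49/165 ∈ [7/33, 16/33) → index 4
j=4: u_4=64/165 ∈ [7/33, 16/33) → index 4
j=5: u_5=79/165 ∈ [7/33, 16/33) → index 4
j=6: u_6=94/165 ∈ [6/11, 7/11) → index 7
j=7: u_7=109/165 ∈ [7/11, 28/33) → index 8
j=8: u_8=124/165 ∈ [7/11, 28/33) → index 8
j=9: u_9=139/165 ∈ [7/11, 28/33) → index 8
j=10: u_10=14/15 ∈ [10/11, 1) → index 10

0 1 1 4 4 4 7 8 8 8 10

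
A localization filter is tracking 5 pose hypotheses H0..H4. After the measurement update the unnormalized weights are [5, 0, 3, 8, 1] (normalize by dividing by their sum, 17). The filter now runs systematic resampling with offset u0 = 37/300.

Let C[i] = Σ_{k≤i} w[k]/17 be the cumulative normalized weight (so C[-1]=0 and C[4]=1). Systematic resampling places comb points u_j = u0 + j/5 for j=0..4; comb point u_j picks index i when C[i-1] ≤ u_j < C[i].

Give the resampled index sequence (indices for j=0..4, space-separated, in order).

0 2 3 3 3

C = [5/17, 5/17, 8/17, 16/17, 1]
j=0: u_0=37/300 ∈ [0, 5/17) → index 0
j=1: u_1=97/300 ∈ [5/17, 8/17) → index 2
j=2: u_2=157/300 ∈ [8/17, 16/17) → index 3
j=3: u_3=217/300 ∈ [8/17, 16/17) → index 3
j=4: u_4=277/300 ∈ [8/17, 16/17) → index 3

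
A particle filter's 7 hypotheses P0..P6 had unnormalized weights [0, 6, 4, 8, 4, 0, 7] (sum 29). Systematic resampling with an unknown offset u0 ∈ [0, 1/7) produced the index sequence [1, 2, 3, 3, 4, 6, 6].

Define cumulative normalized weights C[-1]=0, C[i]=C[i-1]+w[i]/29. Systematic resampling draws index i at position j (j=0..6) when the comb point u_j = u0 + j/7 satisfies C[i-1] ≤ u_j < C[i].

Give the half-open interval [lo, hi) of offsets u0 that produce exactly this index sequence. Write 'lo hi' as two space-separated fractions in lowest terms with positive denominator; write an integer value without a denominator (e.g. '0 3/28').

C = [0, 6/29, 10/29, 18/29, 22/29, 22/29, 1]
j=0 picked index 1: u0 ∈ [0, 6/29)
j=1 picked index 2: u0 ∈ [13/203, 41/203)
j=2 picked index 3: u0 ∈ [12/203, 68/203)
j=3 picked index 3: u0 ∈ [-17/203, 39/203)
j=4 picked index 4: u0 ∈ [10/203, 38/203)
j=5 picked index 6: u0 ∈ [9/203, 2/7)
j=6 picked index 6: u0 ∈ [-20/203, 1/7)
intersection: [13/203, 1/7)

13/203 1/7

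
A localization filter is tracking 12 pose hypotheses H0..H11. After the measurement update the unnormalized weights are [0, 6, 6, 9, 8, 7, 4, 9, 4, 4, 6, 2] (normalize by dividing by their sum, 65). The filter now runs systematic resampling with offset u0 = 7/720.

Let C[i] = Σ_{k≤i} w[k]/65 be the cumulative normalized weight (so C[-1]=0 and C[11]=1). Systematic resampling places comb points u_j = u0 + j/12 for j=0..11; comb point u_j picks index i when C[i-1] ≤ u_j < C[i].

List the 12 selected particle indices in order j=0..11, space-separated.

1 2 2 3 4 4 5 6 7 8 9 10

C = [0, 6/65, 12/65, 21/65, 29/65, 36/65, 8/13, 49/65, 53/65, 57/65, 63/65, 1]
j=0: u_0=7/720 ∈ [0, 6/65) → index 1
j=1: u_1=67/720 ∈ [6/65, 12/65) → index 2
j=2: u_2=127/720 ∈ [6/65, 12/65) → index 2
j=3: u_3=187/720 ∈ [12/65, 21/65) → index 3
j=4: u_4=247/720 ∈ [21/65, 29/65) → index 4
j=5: u_5=307/720 ∈ [21/65, 29/65) → index 4
j=6: u_6=367/720 ∈ [29/65, 36/65) → index 5
j=7: u_7=427/720 ∈ [36/65, 8/13) → index 6
j=8: u_8=487/720 ∈ [8/13, 49/65) → index 7
j=9: u_9=547/720 ∈ [49/65, 53/65) → index 8
j=10: u_10=607/720 ∈ [53/65, 57/65) → index 9
j=11: u_11=667/720 ∈ [57/65, 63/65) → index 10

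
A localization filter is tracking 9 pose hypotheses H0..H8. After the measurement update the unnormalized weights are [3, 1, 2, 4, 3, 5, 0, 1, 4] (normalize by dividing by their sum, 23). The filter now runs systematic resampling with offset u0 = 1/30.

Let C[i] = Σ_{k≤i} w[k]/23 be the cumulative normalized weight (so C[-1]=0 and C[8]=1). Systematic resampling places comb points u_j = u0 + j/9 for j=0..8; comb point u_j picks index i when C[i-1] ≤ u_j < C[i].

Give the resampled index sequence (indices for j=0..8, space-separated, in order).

0 1 2 3 4 5 5 7 8

C = [3/23, 4/23, 6/23, 10/23, 13/23, 18/23, 18/23, 19/23, 1]
j=0: u_0=1/30 ∈ [0, 3/23) → index 0
j=1: u_1=13/90 ∈ [3/23, 4/23) → index 1
j=2: u_2=23/90 ∈ [4/23, 6/23) → index 2
j=3: u_3=11/30 ∈ [6/23, 10/23) → index 3
j=4: u_4=43/90 ∈ [10/23, 13/23) → index 4
j=5: u_5=53/90 ∈ [13/23, 18/23) → index 5
j=6: u_6=7/10 ∈ [13/23, 18/23) → index 5
j=7: u_7=73/90 ∈ [18/23, 19/23) → index 7
j=8: u_8=83/90 ∈ [19/23, 1) → index 8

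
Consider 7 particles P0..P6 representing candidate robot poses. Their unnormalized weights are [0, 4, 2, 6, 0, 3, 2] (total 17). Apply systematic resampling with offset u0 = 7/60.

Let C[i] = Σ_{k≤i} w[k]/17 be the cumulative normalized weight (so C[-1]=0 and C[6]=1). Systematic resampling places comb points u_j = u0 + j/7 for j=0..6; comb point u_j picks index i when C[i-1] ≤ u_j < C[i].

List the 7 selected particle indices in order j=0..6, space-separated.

1 2 3 3 3 5 6

C = [0, 4/17, 6/17, 12/17, 12/17, 15/17, 1]
j=0: u_0=7/60 ∈ [0, 4/17) → index 1
j=1: u_1=109/420 ∈ [4/17, 6/17) → index 2
j=2: u_2=169/420 ∈ [6/17, 12/17) → index 3
j=3: u_3=229/420 ∈ [6/17, 12/17) → index 3
j=4: u_4=289/420 ∈ [6/17, 12/17) → index 3
j=5: u_5=349/420 ∈ [12/17, 15/17) → index 5
j=6: u_6=409/420 ∈ [15/17, 1) → index 6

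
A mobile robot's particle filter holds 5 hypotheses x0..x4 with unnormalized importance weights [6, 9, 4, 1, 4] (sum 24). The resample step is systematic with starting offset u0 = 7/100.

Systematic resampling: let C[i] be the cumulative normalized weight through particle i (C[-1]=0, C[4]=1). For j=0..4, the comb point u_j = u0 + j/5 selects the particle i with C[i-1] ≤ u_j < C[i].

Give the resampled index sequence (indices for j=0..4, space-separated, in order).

0 1 1 2 4

C = [1/4, 5/8, 19/24, 5/6, 1]
j=0: u_0=7/100 ∈ [0, 1/4) → index 0
j=1: u_1=27/100 ∈ [1/4, 5/8) → index 1
j=2: u_2=47/100 ∈ [1/4, 5/8) → index 1
j=3: u_3=67/100 ∈ [5/8, 19/24) → index 2
j=4: u_4=87/100 ∈ [5/6, 1) → index 4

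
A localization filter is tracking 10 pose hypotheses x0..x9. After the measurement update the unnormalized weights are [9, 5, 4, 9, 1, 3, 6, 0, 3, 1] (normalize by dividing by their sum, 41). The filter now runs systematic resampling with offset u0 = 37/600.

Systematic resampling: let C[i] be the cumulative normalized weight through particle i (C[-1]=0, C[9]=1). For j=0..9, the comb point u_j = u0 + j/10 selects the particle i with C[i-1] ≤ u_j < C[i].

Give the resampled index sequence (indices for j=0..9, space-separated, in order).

0 0 1 2 3 3 4 6 6 8

C = [9/41, 14/41, 18/41, 27/41, 28/41, 31/41, 37/41, 37/41, 40/41, 1]
j=0: u_0=37/600 ∈ [0, 9/41) → index 0
j=1: u_1=97/600 ∈ [0, 9/41) → index 0
j=2: u_2=157/600 ∈ [9/41, 14/41) → index 1
j=3: u_3=217/600 ∈ [14/41, 18/41) → index 2
j=4: u_4=277/600 ∈ [18/41, 27/41) → index 3
j=5: u_5=337/600 ∈ [18/41, 27/41) → index 3
j=6: u_6=397/600 ∈ [27/41, 28/41) → index 4
j=7: u_7=457/600 ∈ [31/41, 37/41) → index 6
j=8: u_8=517/600 ∈ [31/41, 37/41) → index 6
j=9: u_9=577/600 ∈ [37/41, 40/41) → index 8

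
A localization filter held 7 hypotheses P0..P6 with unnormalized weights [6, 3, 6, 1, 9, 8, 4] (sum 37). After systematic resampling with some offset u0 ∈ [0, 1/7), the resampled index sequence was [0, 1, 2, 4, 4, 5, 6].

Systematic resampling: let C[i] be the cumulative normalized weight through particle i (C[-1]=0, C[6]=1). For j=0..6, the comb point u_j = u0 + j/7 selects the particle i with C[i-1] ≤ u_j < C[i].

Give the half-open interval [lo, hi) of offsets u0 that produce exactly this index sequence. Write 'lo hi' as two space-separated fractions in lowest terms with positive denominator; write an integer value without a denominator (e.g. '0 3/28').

C = [6/37, 9/37, 15/37, 16/37, 25/37, 33/37, 1]
j=0 picked index 0: u0 ∈ [0, 6/37)
j=1 picked index 1: u0 ∈ [5/259, 26/259)
j=2 picked index 2: u0 ∈ [-11/259, 31/259)
j=3 picked index 4: u0 ∈ [1/259, 64/259)
j=4 picked index 4: u0 ∈ [-36/259, 27/259)
j=5 picked index 5: u0 ∈ [-10/259, 46/259)
j=6 picked index 6: u0 ∈ [9/259, 1/7)
intersection: [9/259, 26/259)

9/259 26/259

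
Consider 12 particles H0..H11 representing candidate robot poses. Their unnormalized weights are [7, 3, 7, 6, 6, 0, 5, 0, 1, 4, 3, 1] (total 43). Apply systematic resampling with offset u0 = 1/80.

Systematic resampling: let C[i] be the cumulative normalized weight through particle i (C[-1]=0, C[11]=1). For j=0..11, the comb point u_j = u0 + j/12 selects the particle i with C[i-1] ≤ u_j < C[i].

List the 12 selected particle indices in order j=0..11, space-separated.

0 0 1 2 2 3 3 4 6 6 9 10

C = [7/43, 10/43, 17/43, 23/43, 29/43, 29/43, 34/43, 34/43, 35/43, 39/43, 42/43, 1]
j=0: u_0=1/80 ∈ [0, 7/43) → index 0
j=1: u_1=23/240 ∈ [0, 7/43) → index 0
j=2: u_2=43/240 ∈ [7/43, 10/43) → index 1
j=3: u_3=21/80 ∈ [10/43, 17/43) → index 2
j=4: u_4=83/240 ∈ [10/43, 17/43) → index 2
j=5: u_5=103/240 ∈ [17/43, 23/43) → index 3
j=6: u_6=41/80 ∈ [17/43, 23/43) → index 3
j=7: u_7=143/240 ∈ [23/43, 29/43) → index 4
j=8: u_8=163/240 ∈ [29/43, 34/43) → index 6
j=9: u_9=61/80 ∈ [29/43, 34/43) → index 6
j=10: u_10=203/240 ∈ [35/43, 39/43) → index 9
j=11: u_11=223/240 ∈ [39/43, 42/43) → index 10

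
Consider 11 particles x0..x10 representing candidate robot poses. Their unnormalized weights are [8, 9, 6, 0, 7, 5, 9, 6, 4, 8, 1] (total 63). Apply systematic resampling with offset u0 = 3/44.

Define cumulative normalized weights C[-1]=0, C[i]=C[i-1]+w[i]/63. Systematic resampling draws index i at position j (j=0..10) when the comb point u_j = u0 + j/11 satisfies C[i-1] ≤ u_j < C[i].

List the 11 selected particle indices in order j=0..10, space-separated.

C = [8/63, 17/63, 23/63, 23/63, 10/21, 5/9, 44/63, 50/63, 6/7, 62/63, 1]
j=0: u_0=3/44 ∈ [0, 8/63) → index 0
j=1: u_1=7/44 ∈ [8/63, 17/63) → index 1
j=2: u_2=1/4 ∈ [8/63, 17/63) → index 1
j=3: u_3=15/44 ∈ [17/63, 23/63) → index 2
j=4: u_4=19/44 ∈ [23/63, 10/21) → index 4
j=5: u_5=23/44 ∈ [10/21, 5/9) → index 5
j=6: u_6=27/44 ∈ [5/9, 44/63) → index 6
j=7: u_7=31/44 ∈ [44/63, 50/63) → index 7
j=8: u_8=35/44 ∈ [50/63, 6/7) → index 8
j=9: u_9=39/44 ∈ [6/7, 62/63) → index 9
j=10: u_10=43/44 ∈ [6/7, 62/63) → index 9

0 1 1 2 4 5 6 7 8 9 9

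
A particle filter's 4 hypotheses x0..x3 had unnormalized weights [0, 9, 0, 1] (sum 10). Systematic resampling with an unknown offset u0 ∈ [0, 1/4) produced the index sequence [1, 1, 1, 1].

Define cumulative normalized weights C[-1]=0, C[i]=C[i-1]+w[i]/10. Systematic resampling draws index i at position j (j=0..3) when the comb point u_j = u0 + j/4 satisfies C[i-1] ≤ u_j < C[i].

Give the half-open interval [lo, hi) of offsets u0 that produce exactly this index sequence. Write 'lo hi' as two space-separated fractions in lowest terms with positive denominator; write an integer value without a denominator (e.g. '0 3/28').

0 3/20

C = [0, 9/10, 9/10, 1]
j=0 picked index 1: u0 ∈ [0, 9/10)
j=1 picked index 1: u0 ∈ [-1/4, 13/20)
j=2 picked index 1: u0 ∈ [-1/2, 2/5)
j=3 picked index 1: u0 ∈ [-3/4, 3/20)
intersection: [0, 3/20)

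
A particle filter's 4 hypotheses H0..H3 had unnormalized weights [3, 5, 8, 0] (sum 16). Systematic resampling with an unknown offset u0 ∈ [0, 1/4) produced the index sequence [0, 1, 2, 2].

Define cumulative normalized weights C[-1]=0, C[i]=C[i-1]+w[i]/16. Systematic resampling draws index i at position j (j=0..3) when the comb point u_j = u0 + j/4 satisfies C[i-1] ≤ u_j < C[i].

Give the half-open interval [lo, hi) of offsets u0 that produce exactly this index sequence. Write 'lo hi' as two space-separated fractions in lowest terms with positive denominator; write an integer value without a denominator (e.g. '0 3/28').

C = [3/16, 1/2, 1, 1]
j=0 picked index 0: u0 ∈ [0, 3/16)
j=1 picked index 1: u0 ∈ [-1/16, 1/4)
j=2 picked index 2: u0 ∈ [0, 1/2)
j=3 picked index 2: u0 ∈ [-1/4, 1/4)
intersection: [0, 3/16)

0 3/16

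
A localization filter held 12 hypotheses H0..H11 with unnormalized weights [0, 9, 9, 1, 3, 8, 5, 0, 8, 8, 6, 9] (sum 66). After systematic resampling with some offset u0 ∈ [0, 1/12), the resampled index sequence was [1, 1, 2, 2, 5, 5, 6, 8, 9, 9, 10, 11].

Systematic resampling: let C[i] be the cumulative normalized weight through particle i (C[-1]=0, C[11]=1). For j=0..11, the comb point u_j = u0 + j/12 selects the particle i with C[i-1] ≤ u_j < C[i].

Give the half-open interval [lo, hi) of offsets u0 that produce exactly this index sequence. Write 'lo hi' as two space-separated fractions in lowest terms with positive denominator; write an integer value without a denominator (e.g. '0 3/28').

0 1/44

C = [0, 3/22, 3/11, 19/66, 1/3, 5/11, 35/66, 35/66, 43/66, 17/22, 19/22, 1]
j=0 picked index 1: u0 ∈ [0, 3/22)
j=1 picked index 1: u0 ∈ [-1/12, 7/132)
j=2 picked index 2: u0 ∈ [-1/33, 7/66)
j=3 picked index 2: u0 ∈ [-5/44, 1/44)
j=4 picked index 5: u0 ∈ [0, 4/33)
j=5 picked index 5: u0 ∈ [-1/12, 5/132)
j=6 picked index 6: u0 ∈ [-1/22, 1/33)
j=7 picked index 8: u0 ∈ [-7/132, 3/44)
j=8 picked index 9: u0 ∈ [-1/66, 7/66)
j=9 picked index 9: u0 ∈ [-13/132, 1/44)
j=10 picked index 10: u0 ∈ [-2/33, 1/33)
j=11 picked index 11: u0 ∈ [-7/132, 1/12)
intersection: [0, 1/44)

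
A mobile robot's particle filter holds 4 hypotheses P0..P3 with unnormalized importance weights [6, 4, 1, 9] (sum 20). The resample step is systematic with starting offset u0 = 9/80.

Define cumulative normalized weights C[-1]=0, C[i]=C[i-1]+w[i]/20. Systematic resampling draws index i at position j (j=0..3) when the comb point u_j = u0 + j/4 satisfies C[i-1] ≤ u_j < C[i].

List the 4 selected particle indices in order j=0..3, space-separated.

0 1 3 3

C = [3/10, 1/2, 11/20, 1]
j=0: u_0=9/80 ∈ [0, 3/10) → index 0
j=1: u_1=29/80 ∈ [3/10, 1/2) → index 1
j=2: u_2=49/80 ∈ [11/20, 1) → index 3
j=3: u_3=69/80 ∈ [11/20, 1) → index 3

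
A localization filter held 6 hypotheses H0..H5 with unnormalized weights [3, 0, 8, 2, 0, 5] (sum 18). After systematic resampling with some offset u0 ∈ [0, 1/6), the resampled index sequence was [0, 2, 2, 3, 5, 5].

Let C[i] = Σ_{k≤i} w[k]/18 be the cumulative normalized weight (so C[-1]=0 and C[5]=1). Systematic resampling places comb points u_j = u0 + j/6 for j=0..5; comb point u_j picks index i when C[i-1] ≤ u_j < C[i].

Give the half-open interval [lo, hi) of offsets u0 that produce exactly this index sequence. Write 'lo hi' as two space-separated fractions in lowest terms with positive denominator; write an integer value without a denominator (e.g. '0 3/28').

1/9 1/6

C = [1/6, 1/6, 11/18, 13/18, 13/18, 1]
j=0 picked index 0: u0 ∈ [0, 1/6)
j=1 picked index 2: u0 ∈ [0, 4/9)
j=2 picked index 2: u0 ∈ [-1/6, 5/18)
j=3 picked index 3: u0 ∈ [1/9, 2/9)
j=4 picked index 5: u0 ∈ [1/18, 1/3)
j=5 picked index 5: u0 ∈ [-1/9, 1/6)
intersection: [1/9, 1/6)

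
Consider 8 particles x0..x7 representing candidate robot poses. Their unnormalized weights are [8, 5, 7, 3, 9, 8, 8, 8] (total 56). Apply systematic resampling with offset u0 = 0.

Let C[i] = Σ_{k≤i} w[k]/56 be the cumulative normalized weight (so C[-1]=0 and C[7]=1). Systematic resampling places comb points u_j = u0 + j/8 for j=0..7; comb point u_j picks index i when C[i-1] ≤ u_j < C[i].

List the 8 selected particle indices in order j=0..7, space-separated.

C = [1/7, 13/56, 5/14, 23/56, 4/7, 5/7, 6/7, 1]
j=0: u_0=0 ∈ [0, 1/7) → index 0
j=1: u_1=1/8 ∈ [0, 1/7) → index 0
j=2: u_2=1/4 ∈ [13/56, 5/14) → index 2
j=3: u_3=3/8 ∈ [5/14, 23/56) → index 3
j=4: u_4=1/2 ∈ [23/56, 4/7) → index 4
j=5: u_5=5/8 ∈ [4/7, 5/7) → index 5
j=6: u_6=3/4 ∈ [5/7, 6/7) → index 6
j=7: u_7=7/8 ∈ [6/7, 1) → index 7

0 0 2 3 4 5 6 7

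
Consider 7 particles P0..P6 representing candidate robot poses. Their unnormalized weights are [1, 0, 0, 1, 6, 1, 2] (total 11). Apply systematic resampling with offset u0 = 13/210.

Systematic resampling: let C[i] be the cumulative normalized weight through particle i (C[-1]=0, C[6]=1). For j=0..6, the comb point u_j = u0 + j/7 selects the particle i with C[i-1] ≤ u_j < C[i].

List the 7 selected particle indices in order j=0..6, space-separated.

0 4 4 4 4 5 6

C = [1/11, 1/11, 1/11, 2/11, 8/11, 9/11, 1]
j=0: u_0=13/210 ∈ [0, 1/11) → index 0
j=1: u_1=43/210 ∈ [2/11, 8/11) → index 4
j=2: u_2=73/210 ∈ [2/11, 8/11) → index 4
j=3: u_3=103/210 ∈ [2/11, 8/11) → index 4
j=4: u_4=19/30 ∈ [2/11, 8/11) → index 4
j=5: u_5=163/210 ∈ [8/11, 9/11) → index 5
j=6: u_6=193/210 ∈ [9/11, 1) → index 6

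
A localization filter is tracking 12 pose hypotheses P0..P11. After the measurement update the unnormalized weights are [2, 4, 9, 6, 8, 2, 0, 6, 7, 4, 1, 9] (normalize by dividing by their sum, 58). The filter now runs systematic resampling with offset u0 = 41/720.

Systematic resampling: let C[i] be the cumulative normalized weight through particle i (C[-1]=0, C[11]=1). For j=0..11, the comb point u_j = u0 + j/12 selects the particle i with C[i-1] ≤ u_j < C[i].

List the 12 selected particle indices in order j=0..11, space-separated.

C = [1/29, 3/29, 15/58, 21/58, 1/2, 31/58, 31/58, 37/58, 22/29, 24/29, 49/58, 1]
j=0: u_0=41/720 ∈ [1/29, 3/29) → index 1
j=1: u_1=101/720 ∈ [3/29, 15/58) → index 2
j=2: u_2=161/720 ∈ [3/29, 15/58) → index 2
j=3: u_3=221/720 ∈ [15/58, 21/58) → index 3
j=4: u_4=281/720 ∈ [21/58, 1/2) → index 4
j=5: u_5=341/720 ∈ [21/58, 1/2) → index 4
j=6: u_6=401/720 ∈ [31/58, 37/58) → index 7
j=7: u_7=461/720 ∈ [37/58, 22/29) → index 8
j=8: u_8=521/720 ∈ [37/58, 22/29) → index 8
j=9: u_9=581/720 ∈ [22/29, 24/29) → index 9
j=10: u_10=641/720 ∈ [49/58, 1) → index 11
j=11: u_11=701/720 ∈ [49/58, 1) → index 11

1 2 2 3 4 4 7 8 8 9 11 11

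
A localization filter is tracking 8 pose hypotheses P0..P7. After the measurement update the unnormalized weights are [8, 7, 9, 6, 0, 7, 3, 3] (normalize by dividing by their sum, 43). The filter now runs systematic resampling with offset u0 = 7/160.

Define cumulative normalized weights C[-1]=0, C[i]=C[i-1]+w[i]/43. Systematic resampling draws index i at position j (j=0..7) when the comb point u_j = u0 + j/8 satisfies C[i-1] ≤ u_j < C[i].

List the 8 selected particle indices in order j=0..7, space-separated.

0 0 1 2 2 3 5 6

C = [8/43, 15/43, 24/43, 30/43, 30/43, 37/43, 40/43, 1]
j=0: u_0=7/160 ∈ [0, 8/43) → index 0
j=1: u_1=27/160 ∈ [0, 8/43) → index 0
j=2: u_2=47/160 ∈ [8/43, 15/43) → index 1
j=3: u_3=67/160 ∈ [15/43, 24/43) → index 2
j=4: u_4=87/160 ∈ [15/43, 24/43) → index 2
j=5: u_5=107/160 ∈ [24/43, 30/43) → index 3
j=6: u_6=127/160 ∈ [30/43, 37/43) → index 5
j=7: u_7=147/160 ∈ [37/43, 40/43) → index 6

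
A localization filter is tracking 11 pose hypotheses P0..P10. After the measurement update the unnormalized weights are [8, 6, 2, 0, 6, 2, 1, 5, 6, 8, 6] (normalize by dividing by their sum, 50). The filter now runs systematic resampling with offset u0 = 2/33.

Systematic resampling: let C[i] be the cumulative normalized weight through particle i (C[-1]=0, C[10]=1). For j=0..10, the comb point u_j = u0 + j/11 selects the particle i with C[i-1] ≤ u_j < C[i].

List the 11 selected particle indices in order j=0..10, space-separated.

C = [4/25, 7/25, 8/25, 8/25, 11/25, 12/25, 1/2, 3/5, 18/25, 22/25, 1]
j=0: u_0=2/33 ∈ [0, 4/25) → index 0
j=1: u_1=5/33 ∈ [0, 4/25) → index 0
j=2: u_2=8/33 ∈ [4/25, 7/25) → index 1
j=3: u_3=1/3 ∈ [8/25, 11/25) → index 4
j=4: u_4=14/33 ∈ [8/25, 11/25) → index 4
j=5: u_5=17/33 ∈ [1/2, 3/5) → index 7
j=6: u_6=20/33 ∈ [3/5, 18/25) → index 8
j=7: u_7=23/33 ∈ [3/5, 18/25) → index 8
j=8: u_8=26/33 ∈ [18/25, 22/25) → index 9
j=9: u_9=29/33 ∈ [18/25, 22/25) → index 9
j=10: u_10=32/33 ∈ [22/25, 1) → index 10

0 0 1 4 4 7 8 8 9 9 10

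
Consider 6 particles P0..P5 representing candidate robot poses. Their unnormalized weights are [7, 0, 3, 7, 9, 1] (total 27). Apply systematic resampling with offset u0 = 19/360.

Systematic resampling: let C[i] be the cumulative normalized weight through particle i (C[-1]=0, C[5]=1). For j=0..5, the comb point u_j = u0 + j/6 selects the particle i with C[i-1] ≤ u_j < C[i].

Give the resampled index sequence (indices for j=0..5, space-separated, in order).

0 0 3 3 4 4

C = [7/27, 7/27, 10/27, 17/27, 26/27, 1]
j=0: u_0=19/360 ∈ [0, 7/27) → index 0
j=1: u_1=79/360 ∈ [0, 7/27) → index 0
j=2: u_2=139/360 ∈ [10/27, 17/27) → index 3
j=3: u_3=199/360 ∈ [10/27, 17/27) → index 3
j=4: u_4=259/360 ∈ [17/27, 26/27) → index 4
j=5: u_5=319/360 ∈ [17/27, 26/27) → index 4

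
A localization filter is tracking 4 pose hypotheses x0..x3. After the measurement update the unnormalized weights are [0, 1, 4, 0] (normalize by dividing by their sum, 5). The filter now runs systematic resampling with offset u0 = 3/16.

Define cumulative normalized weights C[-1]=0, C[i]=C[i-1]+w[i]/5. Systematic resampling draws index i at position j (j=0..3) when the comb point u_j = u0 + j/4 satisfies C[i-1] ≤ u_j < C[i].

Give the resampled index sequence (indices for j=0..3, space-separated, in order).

C = [0, 1/5, 1, 1]
j=0: u_0=3/16 ∈ [0, 1/5) → index 1
j=1: u_1=7/16 ∈ [1/5, 1) → index 2
j=2: u_2=11/16 ∈ [1/5, 1) → index 2
j=3: u_3=15/16 ∈ [1/5, 1) → index 2

1 2 2 2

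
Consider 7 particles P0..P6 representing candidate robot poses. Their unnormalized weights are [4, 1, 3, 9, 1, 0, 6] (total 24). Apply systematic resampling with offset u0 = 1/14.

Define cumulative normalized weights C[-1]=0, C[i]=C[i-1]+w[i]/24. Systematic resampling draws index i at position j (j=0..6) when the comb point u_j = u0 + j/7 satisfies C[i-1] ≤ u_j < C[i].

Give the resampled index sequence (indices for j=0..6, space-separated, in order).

C = [1/6, 5/24, 1/3, 17/24, 3/4, 3/4, 1]
j=0: u_0=1/14 ∈ [0, 1/6) → index 0
j=1: u_1=3/14 ∈ [5/24, 1/3) → index 2
j=2: u_2=5/14 ∈ [1/3, 17/24) → index 3
j=3: u_3=1/2 ∈ [1/3, 17/24) → index 3
j=4: u_4=9/14 ∈ [1/3, 17/24) → index 3
j=5: u_5=11/14 ∈ [3/4, 1) → index 6
j=6: u_6=13/14 ∈ [3/4, 1) → index 6

0 2 3 3 3 6 6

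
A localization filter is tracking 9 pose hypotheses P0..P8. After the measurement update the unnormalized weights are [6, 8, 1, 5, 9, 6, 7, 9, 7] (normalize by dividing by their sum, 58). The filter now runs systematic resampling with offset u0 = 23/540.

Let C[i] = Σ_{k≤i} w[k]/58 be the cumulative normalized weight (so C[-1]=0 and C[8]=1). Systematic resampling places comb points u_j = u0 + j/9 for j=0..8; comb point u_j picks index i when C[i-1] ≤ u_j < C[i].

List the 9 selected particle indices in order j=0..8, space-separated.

C = [3/29, 7/29, 15/58, 10/29, 1/2, 35/58, 21/29, 51/58, 1]
j=0: u_0=23/540 ∈ [0, 3/29) → index 0
j=1: u_1=83/540 ∈ [3/29, 7/29) → index 1
j=2: u_2=143/540 ∈ [15/58, 10/29) → index 3
j=3: u_3=203/540 ∈ [10/29, 1/2) → index 4
j=4: u_4=263/540 ∈ [10/29, 1/2) → index 4
j=5: u_5=323/540 ∈ [1/2, 35/58) → index 5
j=6: u_6=383/540 ∈ [35/58, 21/29) → index 6
j=7: u_7=443/540 ∈ [21/29, 51/58) → index 7
j=8: u_8=503/540 ∈ [51/58, 1) → index 8

0 1 3 4 4 5 6 7 8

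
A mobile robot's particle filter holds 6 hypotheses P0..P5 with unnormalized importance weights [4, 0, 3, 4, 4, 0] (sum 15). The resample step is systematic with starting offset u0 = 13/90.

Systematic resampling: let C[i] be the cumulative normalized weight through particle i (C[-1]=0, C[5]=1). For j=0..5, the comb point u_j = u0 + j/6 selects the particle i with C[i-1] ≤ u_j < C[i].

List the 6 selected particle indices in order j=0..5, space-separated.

C = [4/15, 4/15, 7/15, 11/15, 1, 1]
j=0: u_0=13/90 ∈ [0, 4/15) → index 0
j=1: u_1=14/45 ∈ [4/15, 7/15) → index 2
j=2: u_2=43/90 ∈ [7/15, 11/15) → index 3
j=3: u_3=29/45 ∈ [7/15, 11/15) → index 3
j=4: u_4=73/90 ∈ [11/15, 1) → index 4
j=5: u_5=44/45 ∈ [11/15, 1) → index 4

0 2 3 3 4 4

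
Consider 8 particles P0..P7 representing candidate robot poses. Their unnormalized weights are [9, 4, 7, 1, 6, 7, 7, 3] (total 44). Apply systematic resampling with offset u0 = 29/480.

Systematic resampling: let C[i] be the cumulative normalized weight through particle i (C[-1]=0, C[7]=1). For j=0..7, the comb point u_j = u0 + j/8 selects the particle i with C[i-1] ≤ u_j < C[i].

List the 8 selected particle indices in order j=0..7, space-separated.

C = [9/44, 13/44, 5/11, 21/44, 27/44, 17/22, 41/44, 1]
j=0: u_0=29/480 ∈ [0, 9/44) → index 0
j=1: u_1=89/480 ∈ [0, 9/44) → index 0
j=2: u_2=149/480 ∈ [13/44, 5/11) → index 2
j=3: u_3=209/480 ∈ [13/44, 5/11) → index 2
j=4: u_4=269/480 ∈ [21/44, 27/44) → index 4
j=5: u_5=329/480 ∈ [27/44, 17/22) → index 5
j=6: u_6=389/480 ∈ [17/22, 41/44) → index 6
j=7: u_7=449/480 ∈ [41/44, 1) → index 7

0 0 2 2 4 5 6 7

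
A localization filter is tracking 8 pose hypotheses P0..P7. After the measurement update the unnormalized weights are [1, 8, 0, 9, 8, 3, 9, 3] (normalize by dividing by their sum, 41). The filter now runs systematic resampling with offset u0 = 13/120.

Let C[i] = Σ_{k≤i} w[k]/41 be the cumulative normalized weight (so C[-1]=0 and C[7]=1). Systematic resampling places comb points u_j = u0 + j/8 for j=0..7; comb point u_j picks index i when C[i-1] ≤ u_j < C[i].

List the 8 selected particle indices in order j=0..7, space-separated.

1 3 3 4 4 6 6 7

C = [1/41, 9/41, 9/41, 18/41, 26/41, 29/41, 38/41, 1]
j=0: u_0=13/120 ∈ [1/41, 9/41) → index 1
j=1: u_1=7/30 ∈ [9/41, 18/41) → index 3
j=2: u_2=43/120 ∈ [9/41, 18/41) → index 3
j=3: u_3=29/60 ∈ [18/41, 26/41) → index 4
j=4: u_4=73/120 ∈ [18/41, 26/41) → index 4
j=5: u_5=11/15 ∈ [29/41, 38/41) → index 6
j=6: u_6=103/120 ∈ [29/41, 38/41) → index 6
j=7: u_7=59/60 ∈ [38/41, 1) → index 7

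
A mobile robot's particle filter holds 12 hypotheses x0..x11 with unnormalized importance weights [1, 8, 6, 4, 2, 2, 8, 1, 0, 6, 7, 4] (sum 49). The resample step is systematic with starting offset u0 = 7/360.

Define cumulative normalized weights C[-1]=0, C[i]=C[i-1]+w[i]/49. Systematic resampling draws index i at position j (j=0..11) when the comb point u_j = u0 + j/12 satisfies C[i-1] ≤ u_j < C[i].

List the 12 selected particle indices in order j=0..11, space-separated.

C = [1/49, 9/49, 15/49, 19/49, 3/7, 23/49, 31/49, 32/49, 32/49, 38/49, 45/49, 1]
j=0: u_0=7/360 ∈ [0, 1/49) → index 0
j=1: u_1=37/360 ∈ [1/49, 9/49) → index 1
j=2: u_2=67/360 ∈ [9/49, 15/49) → index 2
j=3: u_3=97/360 ∈ [9/49, 15/49) → index 2
j=4: u_4=127/360 ∈ [15/49, 19/49) → index 3
j=5: u_5=157/360 ∈ [3/7, 23/49) → index 5
j=6: u_6=187/360 ∈ [23/49, 31/49) → index 6
j=7: u_7=217/360 ∈ [23/49, 31/49) → index 6
j=8: u_8=247/360 ∈ [32/49, 38/49) → index 9
j=9: u_9=277/360 ∈ [32/49, 38/49) → index 9
j=10: u_10=307/360 ∈ [38/49, 45/49) → index 10
j=11: u_11=337/360 ∈ [45/49, 1) → index 11

0 1 2 2 3 5 6 6 9 9 10 11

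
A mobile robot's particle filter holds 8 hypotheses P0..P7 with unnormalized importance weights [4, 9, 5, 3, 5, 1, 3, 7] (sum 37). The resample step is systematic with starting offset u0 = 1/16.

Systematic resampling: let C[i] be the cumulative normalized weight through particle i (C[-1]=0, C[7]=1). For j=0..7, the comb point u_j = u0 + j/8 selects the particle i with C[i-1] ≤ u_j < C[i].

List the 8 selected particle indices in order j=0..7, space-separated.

0 1 1 2 3 4 7 7

C = [4/37, 13/37, 18/37, 21/37, 26/37, 27/37, 30/37, 1]
j=0: u_0=1/16 ∈ [0, 4/37) → index 0
j=1: u_1=3/16 ∈ [4/37, 13/37) → index 1
j=2: u_2=5/16 ∈ [4/37, 13/37) → index 1
j=3: u_3=7/16 ∈ [13/37, 18/37) → index 2
j=4: u_4=9/16 ∈ [18/37, 21/37) → index 3
j=5: u_5=11/16 ∈ [21/37, 26/37) → index 4
j=6: u_6=13/16 ∈ [30/37, 1) → index 7
j=7: u_7=15/16 ∈ [30/37, 1) → index 7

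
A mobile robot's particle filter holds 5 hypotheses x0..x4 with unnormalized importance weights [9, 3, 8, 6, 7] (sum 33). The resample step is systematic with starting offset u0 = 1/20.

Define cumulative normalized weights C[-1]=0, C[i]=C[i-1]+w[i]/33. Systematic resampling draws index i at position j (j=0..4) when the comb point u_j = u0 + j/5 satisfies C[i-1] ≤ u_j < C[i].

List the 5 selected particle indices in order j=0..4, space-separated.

0 0 2 3 4

C = [3/11, 4/11, 20/33, 26/33, 1]
j=0: u_0=1/20 ∈ [0, 3/11) → index 0
j=1: u_1=1/4 ∈ [0, 3/11) → index 0
j=2: u_2=9/20 ∈ [4/11, 20/33) → index 2
j=3: u_3=13/20 ∈ [20/33, 26/33) → index 3
j=4: u_4=17/20 ∈ [26/33, 1) → index 4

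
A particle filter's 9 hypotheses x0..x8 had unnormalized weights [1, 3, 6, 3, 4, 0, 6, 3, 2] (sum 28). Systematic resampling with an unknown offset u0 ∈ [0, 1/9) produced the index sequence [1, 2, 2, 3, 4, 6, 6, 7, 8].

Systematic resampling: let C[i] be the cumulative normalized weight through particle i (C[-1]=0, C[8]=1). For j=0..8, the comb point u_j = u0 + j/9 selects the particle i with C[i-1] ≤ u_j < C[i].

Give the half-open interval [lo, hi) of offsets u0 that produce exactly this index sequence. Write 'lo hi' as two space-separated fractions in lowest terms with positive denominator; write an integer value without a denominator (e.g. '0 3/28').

13/252 1/9

C = [1/28, 1/7, 5/14, 13/28, 17/28, 17/28, 23/28, 13/14, 1]
j=0 picked index 1: u0 ∈ [1/28, 1/7)
j=1 picked index 2: u0 ∈ [2/63, 31/126)
j=2 picked index 2: u0 ∈ [-5/63, 17/126)
j=3 picked index 3: u0 ∈ [1/42, 11/84)
j=4 picked index 4: u0 ∈ [5/252, 41/252)
j=5 picked index 6: u0 ∈ [13/252, 67/252)
j=6 picked index 6: u0 ∈ [-5/84, 13/84)
j=7 picked index 7: u0 ∈ [11/252, 19/126)
j=8 picked index 8: u0 ∈ [5/126, 1/9)
intersection: [13/252, 1/9)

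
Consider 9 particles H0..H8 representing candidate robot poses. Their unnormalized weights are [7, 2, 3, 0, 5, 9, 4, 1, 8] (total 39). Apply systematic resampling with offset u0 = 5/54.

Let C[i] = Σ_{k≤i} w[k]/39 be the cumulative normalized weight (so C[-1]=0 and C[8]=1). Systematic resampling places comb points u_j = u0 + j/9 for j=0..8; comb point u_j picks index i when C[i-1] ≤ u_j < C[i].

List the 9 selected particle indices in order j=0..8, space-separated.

C = [7/39, 3/13, 4/13, 4/13, 17/39, 2/3, 10/13, 31/39, 1]
j=0: u_0=5/54 ∈ [0, 7/39) → index 0
j=1: u_1=11/54 ∈ [7/39, 3/13) → index 1
j=2: u_2=17/54 ∈ [4/13, 17/39) → index 4
j=3: u_3=23/54 ∈ [4/13, 17/39) → index 4
j=4: u_4=29/54 ∈ [17/39, 2/3) → index 5
j=5: u_5=35/54 ∈ [17/39, 2/3) → index 5
j=6: u_6=41/54 ∈ [2/3, 10/13) → index 6
j=7: u_7=47/54 ∈ [31/39, 1) → index 8
j=8: u_8=53/54 ∈ [31/39, 1) → index 8

0 1 4 4 5 5 6 8 8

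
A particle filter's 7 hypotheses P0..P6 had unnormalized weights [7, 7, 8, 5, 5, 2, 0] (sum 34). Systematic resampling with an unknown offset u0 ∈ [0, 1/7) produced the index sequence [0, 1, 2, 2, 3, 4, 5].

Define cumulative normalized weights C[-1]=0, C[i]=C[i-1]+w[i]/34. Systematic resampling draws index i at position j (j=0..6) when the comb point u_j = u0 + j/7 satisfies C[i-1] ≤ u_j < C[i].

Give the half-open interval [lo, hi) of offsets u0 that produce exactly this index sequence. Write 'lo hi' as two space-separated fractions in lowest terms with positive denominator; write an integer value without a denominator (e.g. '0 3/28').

15/119 1/7

C = [7/34, 7/17, 11/17, 27/34, 16/17, 1, 1]
j=0 picked index 0: u0 ∈ [0, 7/34)
j=1 picked index 1: u0 ∈ [15/238, 32/119)
j=2 picked index 2: u0 ∈ [15/119, 43/119)
j=3 picked index 2: u0 ∈ [-2/119, 26/119)
j=4 picked index 3: u0 ∈ [9/119, 53/238)
j=5 picked index 4: u0 ∈ [19/238, 27/119)
j=6 picked index 5: u0 ∈ [10/119, 1/7)
intersection: [15/119, 1/7)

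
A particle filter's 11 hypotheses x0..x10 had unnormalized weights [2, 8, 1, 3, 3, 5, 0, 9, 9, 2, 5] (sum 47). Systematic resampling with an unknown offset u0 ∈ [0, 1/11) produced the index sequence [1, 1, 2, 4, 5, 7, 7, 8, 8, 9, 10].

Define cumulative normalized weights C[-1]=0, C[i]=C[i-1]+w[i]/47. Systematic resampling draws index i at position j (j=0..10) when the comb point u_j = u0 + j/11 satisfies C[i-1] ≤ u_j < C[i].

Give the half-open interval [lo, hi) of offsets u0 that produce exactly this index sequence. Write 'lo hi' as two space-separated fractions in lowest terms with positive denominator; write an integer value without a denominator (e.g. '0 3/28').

C = [2/47, 10/47, 11/47, 14/47, 17/47, 22/47, 22/47, 31/47, 40/47, 42/47, 1]
j=0 picked index 1: u0 ∈ [2/47, 10/47)
j=1 picked index 1: u0 ∈ [-25/517, 63/517)
j=2 picked index 2: u0 ∈ [16/517, 27/517)
j=3 picked index 4: u0 ∈ [13/517, 46/517)
j=4 picked index 5: u0 ∈ [-1/517, 54/517)
j=5 picked index 7: u0 ∈ [7/517, 106/517)
j=6 picked index 7: u0 ∈ [-40/517, 59/517)
j=7 picked index 8: u0 ∈ [12/517, 111/517)
j=8 picked index 8: u0 ∈ [-35/517, 64/517)
j=9 picked index 9: u0 ∈ [17/517, 39/517)
j=10 picked index 10: u0 ∈ [-8/517, 1/11)
intersection: [2/47, 27/517)

2/47 27/517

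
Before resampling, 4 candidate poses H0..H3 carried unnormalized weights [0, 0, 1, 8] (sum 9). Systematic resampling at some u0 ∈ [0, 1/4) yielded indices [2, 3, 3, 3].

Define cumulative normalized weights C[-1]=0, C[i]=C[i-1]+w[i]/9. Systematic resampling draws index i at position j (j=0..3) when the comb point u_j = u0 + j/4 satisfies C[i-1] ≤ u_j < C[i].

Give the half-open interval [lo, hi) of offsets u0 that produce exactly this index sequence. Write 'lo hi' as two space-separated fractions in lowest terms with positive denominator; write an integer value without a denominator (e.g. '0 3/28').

C = [0, 0, 1/9, 1]
j=0 picked index 2: u0 ∈ [0, 1/9)
j=1 picked index 3: u0 ∈ [-5/36, 3/4)
j=2 picked index 3: u0 ∈ [-7/18, 1/2)
j=3 picked index 3: u0 ∈ [-23/36, 1/4)
intersection: [0, 1/9)

0 1/9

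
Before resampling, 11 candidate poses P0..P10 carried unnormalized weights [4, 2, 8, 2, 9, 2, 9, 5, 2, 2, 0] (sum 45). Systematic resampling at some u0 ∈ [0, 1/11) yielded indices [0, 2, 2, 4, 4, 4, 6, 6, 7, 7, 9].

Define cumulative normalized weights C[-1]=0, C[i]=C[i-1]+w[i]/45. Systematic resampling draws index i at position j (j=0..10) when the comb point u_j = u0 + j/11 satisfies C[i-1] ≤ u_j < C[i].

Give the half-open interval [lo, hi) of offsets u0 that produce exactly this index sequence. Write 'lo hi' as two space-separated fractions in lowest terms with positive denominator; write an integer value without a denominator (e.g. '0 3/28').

C = [4/45, 2/15, 14/45, 16/45, 5/9, 3/5, 4/5, 41/45, 43/45, 1, 1]
j=0 picked index 0: u0 ∈ [0, 4/45)
j=1 picked index 2: u0 ∈ [7/165, 109/495)
j=2 picked index 2: u0 ∈ [-8/165, 64/495)
j=3 picked index 4: u0 ∈ [41/495, 28/99)
j=4 picked index 4: u0 ∈ [-4/495, 19/99)
j=5 picked index 4: u0 ∈ [-49/495, 10/99)
j=6 picked index 6: u0 ∈ [3/55, 14/55)
j=7 picked index 6: u0 ∈ [-2/55, 9/55)
j=8 picked index 7: u0 ∈ [4/55, 91/495)
j=9 picked index 7: u0 ∈ [-1/55, 46/495)
j=10 picked index 9: u0 ∈ [23/495, 1/11)
intersection: [41/495, 4/45)

41/495 4/45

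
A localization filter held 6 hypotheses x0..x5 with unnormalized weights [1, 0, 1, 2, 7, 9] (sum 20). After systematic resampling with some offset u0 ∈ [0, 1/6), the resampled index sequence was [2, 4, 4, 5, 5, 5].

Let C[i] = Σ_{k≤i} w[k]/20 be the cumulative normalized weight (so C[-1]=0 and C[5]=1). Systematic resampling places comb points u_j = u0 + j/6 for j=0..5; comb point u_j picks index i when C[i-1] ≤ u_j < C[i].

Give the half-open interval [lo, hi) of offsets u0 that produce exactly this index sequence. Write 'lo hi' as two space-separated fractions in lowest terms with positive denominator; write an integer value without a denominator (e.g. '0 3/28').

C = [1/20, 1/20, 1/10, 1/5, 11/20, 1]
j=0 picked index 2: u0 ∈ [1/20, 1/10)
j=1 picked index 4: u0 ∈ [1/30, 23/60)
j=2 picked index 4: u0 ∈ [-2/15, 13/60)
j=3 picked index 5: u0 ∈ [1/20, 1/2)
j=4 picked index 5: u0 ∈ [-7/60, 1/3)
j=5 picked index 5: u0 ∈ [-17/60, 1/6)
intersection: [1/20, 1/10)

1/20 1/10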